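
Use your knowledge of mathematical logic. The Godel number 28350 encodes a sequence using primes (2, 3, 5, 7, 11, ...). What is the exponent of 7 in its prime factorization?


Factorize 28350 by dividing by 7 repeatedly.
Division steps: 7 divides 28350 exactly 1 time(s).
Exponent of 7 = 1

1


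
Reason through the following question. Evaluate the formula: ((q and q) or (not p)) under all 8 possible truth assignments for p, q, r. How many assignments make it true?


Check all 8 assignments:
p=0, q=0, r=0: 1
p=0, q=0, r=1: 1
p=0, q=1, r=0: 1
p=0, q=1, r=1: 1
p=1, q=0, r=0: 0
p=1, q=0, r=1: 0
p=1, q=1, r=0: 1
p=1, q=1, r=1: 1
Count of True = 6

6


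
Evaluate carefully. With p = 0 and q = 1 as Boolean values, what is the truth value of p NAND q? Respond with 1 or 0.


p = 0, q = 1
Operation: p NAND q
Evaluate: 0 NAND 1 = 1

1


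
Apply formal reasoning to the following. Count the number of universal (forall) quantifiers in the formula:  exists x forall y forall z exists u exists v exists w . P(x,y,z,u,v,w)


Quantifier prefix: exists x forall y forall z exists u exists v exists w
Mark each quantifier type:
  E U U E E E
Universal count = 2, Existential count = 4
Asked for universal (forall) quantifiers: 2

2


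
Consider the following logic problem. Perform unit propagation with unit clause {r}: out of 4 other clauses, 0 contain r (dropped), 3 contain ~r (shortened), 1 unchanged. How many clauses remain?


Satisfied (removed): 0
Shortened (remain): 3
Unchanged (remain): 1
Remaining = 3 + 1 = 4

4


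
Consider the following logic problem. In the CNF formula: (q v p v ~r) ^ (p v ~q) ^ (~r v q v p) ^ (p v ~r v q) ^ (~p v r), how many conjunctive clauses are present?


A CNF formula is a conjunction of clauses.
Clauses are separated by ^.
Counting the conjuncts: 5 clauses.

5


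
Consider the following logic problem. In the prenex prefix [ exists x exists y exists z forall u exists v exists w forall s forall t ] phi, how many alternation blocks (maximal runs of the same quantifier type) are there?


Quantifier-type sequence: E E E A E E A A  (A=forall, E=exists)
Group into maximal same-type runs:
  Ex3 | Ax1 | Ex2 | Ax2
Number of blocks = 4

4


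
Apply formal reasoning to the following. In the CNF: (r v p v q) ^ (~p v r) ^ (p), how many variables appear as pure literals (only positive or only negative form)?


Check each variable for pure literal status:
p: mixed (not pure)
q: pure positive
r: pure positive
Pure literal count = 2

2


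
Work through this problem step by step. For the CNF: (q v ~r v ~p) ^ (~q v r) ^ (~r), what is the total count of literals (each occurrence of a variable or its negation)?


Counting literals in each clause:
Clause 1: 3 literal(s)
Clause 2: 2 literal(s)
Clause 3: 1 literal(s)
Total = 6

6


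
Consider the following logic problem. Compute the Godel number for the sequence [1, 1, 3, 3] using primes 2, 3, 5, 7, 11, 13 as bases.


Encode each element as an exponent of the corresponding prime:
  2^1 = 2
  3^1 = 3
  5^3 = 125
  7^3 = 343
Product = 2 * 3 * 125 * 343 = 257250

257250


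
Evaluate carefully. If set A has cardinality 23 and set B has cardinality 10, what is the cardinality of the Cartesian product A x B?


The Cartesian product A x B contains all ordered pairs (a, b).
|A x B| = |A| * |B| = 23 * 10 = 230

230


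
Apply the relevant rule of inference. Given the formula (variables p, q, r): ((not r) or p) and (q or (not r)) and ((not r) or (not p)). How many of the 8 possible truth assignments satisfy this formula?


Evaluate all 8 assignments for p, q, r:
p=0, q=0, r=0: 1
p=0, q=0, r=1: 0
p=0, q=1, r=0: 1
p=0, q=1, r=1: 0
p=1, q=0, r=0: 1
p=1, q=0, r=1: 0
p=1, q=1, r=0: 1
p=1, q=1, r=1: 0
Satisfying count = 4

4


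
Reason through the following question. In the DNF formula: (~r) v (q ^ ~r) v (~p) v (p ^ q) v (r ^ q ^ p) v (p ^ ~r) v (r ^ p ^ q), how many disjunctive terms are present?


A DNF formula is a disjunction of terms (conjunctions).
Terms are separated by v.
Counting the disjuncts: 7 terms.

7


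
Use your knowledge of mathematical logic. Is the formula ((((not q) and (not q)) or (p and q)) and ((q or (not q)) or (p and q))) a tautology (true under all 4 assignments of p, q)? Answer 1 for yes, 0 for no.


Check all 4 assignments:
p=0, q=0: 1
p=0, q=1: 0
p=1, q=0: 1
p=1, q=1: 1
Satisfying count = 3/4.
Tautology iff count = 4: no.

0


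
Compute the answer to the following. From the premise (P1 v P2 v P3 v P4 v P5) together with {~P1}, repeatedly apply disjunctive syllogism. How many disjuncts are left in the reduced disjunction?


Original disjuncts (5): P1, P2, P3, P4, P5
Negated (eliminate): ~P1
Remaining disjuncts: P2, P3, P4, P5
Count = 5 - 1 = 4

4


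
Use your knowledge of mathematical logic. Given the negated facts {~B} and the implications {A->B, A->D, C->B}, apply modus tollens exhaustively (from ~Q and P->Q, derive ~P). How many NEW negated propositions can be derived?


Initial negated facts: {~B}
Apply modus tollens to closure:
  ~B and A->B  =>  ~A
  ~B and C->B  =>  ~C
Final negated: {~A, ~B, ~C}
New negations: {~A, ~C}
Count = 2

2


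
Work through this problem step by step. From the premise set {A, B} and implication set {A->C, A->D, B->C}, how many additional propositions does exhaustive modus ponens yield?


Initial facts: {A, B}
Apply modus ponens to closure:
  A and A->C  =>  C
  A and A->D  =>  D
Final known: {A, B, C, D}
New propositions: {C, D}
Count = 2

2


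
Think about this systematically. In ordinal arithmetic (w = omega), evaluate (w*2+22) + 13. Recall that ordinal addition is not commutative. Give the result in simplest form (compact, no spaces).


Compute (w*2+22) + 13.
Ordinal + is associative but NOT commutative; for finite n>0, n + w = w but w + n stays w+n.
By associativity: (w*2+22) + 13 = w*2 + (22+13) = w*2+35.
Result = w*2+35

w*2+35


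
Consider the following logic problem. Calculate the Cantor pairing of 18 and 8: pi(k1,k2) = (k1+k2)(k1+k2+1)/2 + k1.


k1 + k2 = 26
(k1+k2)(k1+k2+1)/2 = 26 * 27 / 2 = 351
pi = 351 + 18 = 369

369


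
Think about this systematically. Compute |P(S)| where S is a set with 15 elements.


The power set of a set with n elements has 2^n elements.
|P(S)| = 2^15 = 32768

32768


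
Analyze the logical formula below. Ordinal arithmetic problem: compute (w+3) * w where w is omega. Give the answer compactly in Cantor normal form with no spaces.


Compute (w+3) * w.
Ordinal * is associative and left-distributive over +, but NOT commutative; for finite n>1, n*w = w but w*n stays w*n.
(w+3) * w = sup{(w+3)*k : k<w} = sup{w*k+3} = w^2 (the +3 tail is absorbed in the limit).
Result = w^2

w^2


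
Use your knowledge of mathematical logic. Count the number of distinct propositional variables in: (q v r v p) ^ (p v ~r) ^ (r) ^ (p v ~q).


Identify each variable that appears in the formula.
Variables found: p, q, r
Count = 3

3


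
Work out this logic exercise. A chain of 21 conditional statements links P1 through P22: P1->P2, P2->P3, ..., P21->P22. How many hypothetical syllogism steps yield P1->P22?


With 21 implications in a chain connecting 22 propositions:
P1->P2, P2->P3, ..., P21->P22
Steps needed = (number of implications) - 1 = 21 - 1 = 20

20


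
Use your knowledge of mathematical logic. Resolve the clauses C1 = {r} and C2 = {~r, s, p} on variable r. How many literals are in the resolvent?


Remove r from C1 and ~r from C2.
C1 remainder: {}
C2 remainder: {s, p}
Union (resolvent): {p, s}
Resolvent has 2 literal(s).

2


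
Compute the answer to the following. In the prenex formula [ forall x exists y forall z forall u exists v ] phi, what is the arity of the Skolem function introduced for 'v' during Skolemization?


Quantifier prefix: forall x exists y forall z forall u exists v
'v' is existentially quantified at position 5.
Universal variables preceding it: x, z, u
Skolem function arity = 3

3


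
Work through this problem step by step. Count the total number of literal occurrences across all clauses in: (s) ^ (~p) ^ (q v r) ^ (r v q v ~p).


Counting literals in each clause:
Clause 1: 1 literal(s)
Clause 2: 1 literal(s)
Clause 3: 2 literal(s)
Clause 4: 3 literal(s)
Total = 7

7


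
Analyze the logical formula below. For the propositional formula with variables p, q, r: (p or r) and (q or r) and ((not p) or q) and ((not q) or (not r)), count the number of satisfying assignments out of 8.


Evaluate all 8 assignments for p, q, r:
p=0, q=0, r=0: 0
p=0, q=0, r=1: 1
p=0, q=1, r=0: 0
p=0, q=1, r=1: 0
p=1, q=0, r=0: 0
p=1, q=0, r=1: 0
p=1, q=1, r=0: 1
p=1, q=1, r=1: 0
Satisfying count = 2

2


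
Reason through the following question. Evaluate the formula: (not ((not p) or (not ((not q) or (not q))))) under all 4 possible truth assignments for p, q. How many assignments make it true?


Check all 4 assignments:
p=0, q=0: 0
p=0, q=1: 0
p=1, q=0: 1
p=1, q=1: 0
Count of True = 1

1


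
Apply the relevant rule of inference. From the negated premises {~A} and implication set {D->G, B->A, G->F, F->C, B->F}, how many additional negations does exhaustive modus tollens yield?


Initial negated facts: {~A}
Apply modus tollens to closure:
  ~A and B->A  =>  ~B
Final negated: {~A, ~B}
New negations: {~B}
Count = 1

1


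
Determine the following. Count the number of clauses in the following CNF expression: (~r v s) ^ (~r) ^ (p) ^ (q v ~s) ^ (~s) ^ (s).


A CNF formula is a conjunction of clauses.
Clauses are separated by ^.
Counting the conjuncts: 6 clauses.

6


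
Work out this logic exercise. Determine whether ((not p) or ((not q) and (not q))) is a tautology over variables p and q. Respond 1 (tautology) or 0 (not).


Check all 4 assignments:
p=0, q=0: 1
p=0, q=1: 1
p=1, q=0: 1
p=1, q=1: 0
Satisfying count = 3/4.
Tautology iff count = 4: no.

0


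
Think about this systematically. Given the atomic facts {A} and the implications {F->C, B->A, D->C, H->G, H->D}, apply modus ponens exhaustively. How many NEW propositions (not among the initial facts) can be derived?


Initial facts: {A}
Apply modus ponens to closure:
  (no implication fires)
Final known: {A}
New propositions: {(none)}
Count = 0

0


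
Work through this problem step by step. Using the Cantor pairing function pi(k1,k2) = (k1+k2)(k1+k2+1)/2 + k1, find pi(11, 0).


k1 + k2 = 11
(k1+k2)(k1+k2+1)/2 = 11 * 12 / 2 = 66
pi = 66 + 11 = 77

77


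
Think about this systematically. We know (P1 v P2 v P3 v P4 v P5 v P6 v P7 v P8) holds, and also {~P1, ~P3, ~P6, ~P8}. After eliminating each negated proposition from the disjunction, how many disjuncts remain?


Original disjuncts (8): P1, P2, P3, P4, P5, P6, P7, P8
Negated (eliminate): ~P1, ~P3, ~P6, ~P8
Remaining disjuncts: P2, P4, P5, P7
Count = 8 - 4 = 4

4


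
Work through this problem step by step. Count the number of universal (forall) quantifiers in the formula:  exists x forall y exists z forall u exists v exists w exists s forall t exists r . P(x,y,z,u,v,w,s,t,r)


Quantifier prefix: exists x forall y exists z forall u exists v exists w exists s forall t exists r
Mark each quantifier type:
  E U E U E E E U E
Universal count = 3, Existential count = 6
Asked for universal (forall) quantifiers: 3

3


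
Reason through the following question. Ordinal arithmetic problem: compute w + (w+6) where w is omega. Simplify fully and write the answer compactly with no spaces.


Compute w + (w+6).
Ordinal + is associative but NOT commutative; for finite n>0, n + w = w but w + n stays w+n.
w + (w+6) = (w+w) + 6 = w*2+6.
Result = w*2+6

w*2+6


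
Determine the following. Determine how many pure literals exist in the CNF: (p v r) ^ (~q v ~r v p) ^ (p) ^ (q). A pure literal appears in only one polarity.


Check each variable for pure literal status:
p: pure positive
q: mixed (not pure)
r: mixed (not pure)
Pure literal count = 1

1


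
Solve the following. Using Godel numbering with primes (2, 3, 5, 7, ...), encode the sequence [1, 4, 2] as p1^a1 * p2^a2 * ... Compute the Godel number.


Encode each element as an exponent of the corresponding prime:
  2^1 = 2
  3^4 = 81
  5^2 = 25
Product = 2 * 81 * 25 = 4050

4050


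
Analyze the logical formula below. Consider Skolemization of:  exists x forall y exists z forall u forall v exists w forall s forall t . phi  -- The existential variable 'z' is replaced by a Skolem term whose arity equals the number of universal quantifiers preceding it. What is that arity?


Quantifier prefix: exists x forall y exists z forall u forall v exists w forall s forall t
'z' is existentially quantified at position 3.
Universal variables preceding it: y
Skolem function arity = 1

1


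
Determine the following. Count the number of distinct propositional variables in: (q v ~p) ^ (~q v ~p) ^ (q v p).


Identify each variable that appears in the formula.
Variables found: p, q
Count = 2

2


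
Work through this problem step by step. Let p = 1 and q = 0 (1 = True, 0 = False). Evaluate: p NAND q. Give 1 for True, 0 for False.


p = 1, q = 0
Operation: p NAND q
Evaluate: 1 NAND 0 = 1

1


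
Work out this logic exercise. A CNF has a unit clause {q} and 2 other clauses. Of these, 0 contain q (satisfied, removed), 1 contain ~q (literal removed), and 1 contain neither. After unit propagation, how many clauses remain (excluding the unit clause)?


Satisfied (removed): 0
Shortened (remain): 1
Unchanged (remain): 1
Remaining = 1 + 1 = 2

2


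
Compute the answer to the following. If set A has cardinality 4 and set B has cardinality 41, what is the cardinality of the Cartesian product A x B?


The Cartesian product A x B contains all ordered pairs (a, b).
|A x B| = |A| * |B| = 4 * 41 = 164

164


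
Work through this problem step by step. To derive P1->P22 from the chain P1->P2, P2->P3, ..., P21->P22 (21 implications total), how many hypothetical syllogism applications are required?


With 21 implications in a chain connecting 22 propositions:
P1->P2, P2->P3, ..., P21->P22
Steps needed = (number of implications) - 1 = 21 - 1 = 20

20


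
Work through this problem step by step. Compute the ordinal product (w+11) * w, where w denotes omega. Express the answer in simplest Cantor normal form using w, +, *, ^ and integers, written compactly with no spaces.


Compute (w+11) * w.
Ordinal * is associative and left-distributive over +, but NOT commutative; for finite n>1, n*w = w but w*n stays w*n.
(w+11) * w = sup{(w+11)*k : k<w} = sup{w*k+11} = w^2 (the +11 tail is absorbed in the limit).
Result = w^2

w^2


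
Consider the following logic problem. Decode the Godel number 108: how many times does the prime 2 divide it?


Factorize 108 by dividing by 2 repeatedly.
Division steps: 2 divides 108 exactly 2 time(s).
Exponent of 2 = 2

2


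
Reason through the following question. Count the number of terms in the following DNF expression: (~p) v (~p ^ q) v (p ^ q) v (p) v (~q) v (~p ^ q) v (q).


A DNF formula is a disjunction of terms (conjunctions).
Terms are separated by v.
Counting the disjuncts: 7 terms.

7


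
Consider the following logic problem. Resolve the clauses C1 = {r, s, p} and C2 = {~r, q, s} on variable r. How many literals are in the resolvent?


Remove r from C1 and ~r from C2.
C1 remainder: {s, p}
C2 remainder: {q, s}
Union (resolvent): {p, q, s}
Resolvent has 3 literal(s).

3


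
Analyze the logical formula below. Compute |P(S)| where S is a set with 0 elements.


The power set of a set with n elements has 2^n elements.
|P(S)| = 2^0 = 1

1


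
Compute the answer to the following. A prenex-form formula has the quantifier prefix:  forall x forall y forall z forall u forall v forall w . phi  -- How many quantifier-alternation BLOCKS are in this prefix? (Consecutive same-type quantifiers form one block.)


Quantifier-type sequence: A A A A A A  (A=forall, E=exists)
Group into maximal same-type runs:
  Ax6
Number of blocks = 1

1


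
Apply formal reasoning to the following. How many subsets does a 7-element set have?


The power set of a set with n elements has 2^n elements.
|P(S)| = 2^7 = 128

128


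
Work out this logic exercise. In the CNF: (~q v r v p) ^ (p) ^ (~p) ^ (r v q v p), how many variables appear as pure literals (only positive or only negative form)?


Check each variable for pure literal status:
p: mixed (not pure)
q: mixed (not pure)
r: pure positive
Pure literal count = 1

1


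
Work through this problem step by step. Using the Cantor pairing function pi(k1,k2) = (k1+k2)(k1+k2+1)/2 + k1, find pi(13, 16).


k1 + k2 = 29
(k1+k2)(k1+k2+1)/2 = 29 * 30 / 2 = 435
pi = 435 + 13 = 448

448


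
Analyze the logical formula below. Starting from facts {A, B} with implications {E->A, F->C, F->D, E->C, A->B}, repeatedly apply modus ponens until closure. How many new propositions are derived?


Initial facts: {A, B}
Apply modus ponens to closure:
  (no implication fires)
Final known: {A, B}
New propositions: {(none)}
Count = 0

0


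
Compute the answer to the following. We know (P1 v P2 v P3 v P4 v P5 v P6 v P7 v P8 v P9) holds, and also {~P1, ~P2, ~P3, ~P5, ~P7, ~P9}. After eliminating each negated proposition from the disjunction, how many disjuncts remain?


Original disjuncts (9): P1, P2, P3, P4, P5, P6, P7, P8, P9
Negated (eliminate): ~P1, ~P2, ~P3, ~P5, ~P7, ~P9
Remaining disjuncts: P4, P6, P8
Count = 9 - 6 = 3

3


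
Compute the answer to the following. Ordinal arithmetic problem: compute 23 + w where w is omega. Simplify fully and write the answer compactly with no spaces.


Compute 23 + w.
Ordinal + is associative but NOT commutative; for finite n>0, n + w = w but w + n stays w+n.
Any finite left addend is absorbed by w on the right: 23 + w = w.
Result = w

w


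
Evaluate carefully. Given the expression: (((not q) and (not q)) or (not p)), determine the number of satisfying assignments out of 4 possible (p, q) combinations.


Check all 4 assignments:
p=0, q=0: 1
p=0, q=1: 1
p=1, q=0: 1
p=1, q=1: 0
Count of True = 3

3


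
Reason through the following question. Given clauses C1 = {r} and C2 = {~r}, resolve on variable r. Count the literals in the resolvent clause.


Remove r from C1 and ~r from C2.
C1 remainder: {}
C2 remainder: {}
Union (resolvent): {} (empty clause)
Resolvent has 0 literal(s).

0


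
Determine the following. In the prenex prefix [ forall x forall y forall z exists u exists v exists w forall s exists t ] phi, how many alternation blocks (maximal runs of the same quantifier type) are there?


Quantifier-type sequence: A A A E E E A E  (A=forall, E=exists)
Group into maximal same-type runs:
  Ax3 | Ex3 | Ax1 | Ex1
Number of blocks = 4

4


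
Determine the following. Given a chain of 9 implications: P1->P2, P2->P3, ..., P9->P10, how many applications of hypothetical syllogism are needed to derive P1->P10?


With 9 implications in a chain connecting 10 propositions:
P1->P2, P2->P3, ..., P9->P10
Steps needed = (number of implications) - 1 = 9 - 1 = 8

8


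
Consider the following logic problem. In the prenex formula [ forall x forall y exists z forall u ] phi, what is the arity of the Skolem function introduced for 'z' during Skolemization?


Quantifier prefix: forall x forall y exists z forall u
'z' is existentially quantified at position 3.
Universal variables preceding it: x, y
Skolem function arity = 2

2


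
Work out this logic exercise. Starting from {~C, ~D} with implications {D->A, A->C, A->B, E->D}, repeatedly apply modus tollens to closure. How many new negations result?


Initial negated facts: {~C, ~D}
Apply modus tollens to closure:
  ~C and A->C  =>  ~A
  ~D and E->D  =>  ~E
Final negated: {~A, ~C, ~D, ~E}
New negations: {~A, ~E}
Count = 2

2


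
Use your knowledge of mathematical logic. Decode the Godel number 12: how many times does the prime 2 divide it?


Factorize 12 by dividing by 2 repeatedly.
Division steps: 2 divides 12 exactly 2 time(s).
Exponent of 2 = 2

2


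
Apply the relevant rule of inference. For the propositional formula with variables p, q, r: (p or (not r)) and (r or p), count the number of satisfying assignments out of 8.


Evaluate all 8 assignments for p, q, r:
p=0, q=0, r=0: 0
p=0, q=0, r=1: 0
p=0, q=1, r=0: 0
p=0, q=1, r=1: 0
p=1, q=0, r=0: 1
p=1, q=0, r=1: 1
p=1, q=1, r=0: 1
p=1, q=1, r=1: 1
Satisfying count = 4

4


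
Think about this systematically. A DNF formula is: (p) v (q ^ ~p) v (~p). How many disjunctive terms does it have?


A DNF formula is a disjunction of terms (conjunctions).
Terms are separated by v.
Counting the disjuncts: 3 terms.

3


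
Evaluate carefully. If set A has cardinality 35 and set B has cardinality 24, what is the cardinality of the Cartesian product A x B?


The Cartesian product A x B contains all ordered pairs (a, b).
|A x B| = |A| * |B| = 35 * 24 = 840

840


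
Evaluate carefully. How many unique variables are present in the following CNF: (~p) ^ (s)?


Identify each variable that appears in the formula.
Variables found: p, s
Count = 2

2


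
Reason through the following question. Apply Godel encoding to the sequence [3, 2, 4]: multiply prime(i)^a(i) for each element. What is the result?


Encode each element as an exponent of the corresponding prime:
  2^3 = 8
  3^2 = 9
  5^4 = 625
Product = 8 * 9 * 625 = 45000

45000


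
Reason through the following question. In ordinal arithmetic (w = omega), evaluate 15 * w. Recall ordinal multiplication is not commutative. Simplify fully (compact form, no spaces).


Compute 15 * w.
Ordinal * is associative and left-distributive over +, but NOT commutative; for finite n>1, n*w = w but w*n stays w*n.
For finite n>0, n * w = sup{n*k : k<w} = w. So 15 * w = w.
Result = w

w


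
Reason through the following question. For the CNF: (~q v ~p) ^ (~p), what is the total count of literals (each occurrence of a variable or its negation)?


Counting literals in each clause:
Clause 1: 2 literal(s)
Clause 2: 1 literal(s)
Total = 3

3


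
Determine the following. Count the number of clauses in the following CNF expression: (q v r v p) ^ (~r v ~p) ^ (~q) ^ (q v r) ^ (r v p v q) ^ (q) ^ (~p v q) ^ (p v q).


A CNF formula is a conjunction of clauses.
Clauses are separated by ^.
Counting the conjuncts: 8 clauses.

8


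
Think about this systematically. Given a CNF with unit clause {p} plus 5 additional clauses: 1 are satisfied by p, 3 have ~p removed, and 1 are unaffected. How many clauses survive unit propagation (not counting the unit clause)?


Satisfied (removed): 1
Shortened (remain): 3
Unchanged (remain): 1
Remaining = 3 + 1 = 4

4


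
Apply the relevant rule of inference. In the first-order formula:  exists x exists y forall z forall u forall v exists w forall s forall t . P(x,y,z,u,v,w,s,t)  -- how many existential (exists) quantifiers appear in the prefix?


Quantifier prefix: exists x exists y forall z forall u forall v exists w forall s forall t
Mark each quantifier type:
  E E U U U E U U
Universal count = 5, Existential count = 3
Asked for existential (exists) quantifiers: 3

3


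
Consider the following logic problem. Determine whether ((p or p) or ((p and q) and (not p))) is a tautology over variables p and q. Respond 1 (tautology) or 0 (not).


Check all 4 assignments:
p=0, q=0: 0
p=0, q=1: 0
p=1, q=0: 1
p=1, q=1: 1
Satisfying count = 2/4.
Tautology iff count = 4: no.

0


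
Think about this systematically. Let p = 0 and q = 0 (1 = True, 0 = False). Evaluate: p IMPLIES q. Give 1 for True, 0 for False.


p = 0, q = 0
Operation: p IMPLIES q
Evaluate: 0 IMPLIES 0 = 1

1


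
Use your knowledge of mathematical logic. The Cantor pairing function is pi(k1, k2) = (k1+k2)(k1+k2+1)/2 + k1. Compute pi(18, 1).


k1 + k2 = 19
(k1+k2)(k1+k2+1)/2 = 19 * 20 / 2 = 190
pi = 190 + 18 = 208

208


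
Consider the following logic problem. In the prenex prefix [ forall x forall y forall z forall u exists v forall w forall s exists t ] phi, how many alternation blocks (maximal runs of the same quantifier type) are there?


Quantifier-type sequence: A A A A E A A E  (A=forall, E=exists)
Group into maximal same-type runs:
  Ax4 | Ex1 | Ax2 | Ex1
Number of blocks = 4

4


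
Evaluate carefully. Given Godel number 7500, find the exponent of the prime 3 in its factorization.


Factorize 7500 by dividing by 3 repeatedly.
Division steps: 3 divides 7500 exactly 1 time(s).
Exponent of 3 = 1

1


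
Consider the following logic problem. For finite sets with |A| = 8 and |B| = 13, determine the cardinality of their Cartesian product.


The Cartesian product A x B contains all ordered pairs (a, b).
|A x B| = |A| * |B| = 8 * 13 = 104

104


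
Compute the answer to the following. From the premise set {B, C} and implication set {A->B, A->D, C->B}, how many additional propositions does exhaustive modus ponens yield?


Initial facts: {B, C}
Apply modus ponens to closure:
  (no implication fires)
Final known: {B, C}
New propositions: {(none)}
Count = 0

0


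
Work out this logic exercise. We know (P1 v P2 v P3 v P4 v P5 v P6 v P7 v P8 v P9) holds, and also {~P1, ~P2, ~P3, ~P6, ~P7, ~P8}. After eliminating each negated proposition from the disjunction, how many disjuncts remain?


Original disjuncts (9): P1, P2, P3, P4, P5, P6, P7, P8, P9
Negated (eliminate): ~P1, ~P2, ~P3, ~P6, ~P7, ~P8
Remaining disjuncts: P4, P5, P9
Count = 9 - 6 = 3

3


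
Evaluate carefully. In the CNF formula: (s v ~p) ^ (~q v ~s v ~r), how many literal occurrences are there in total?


Counting literals in each clause:
Clause 1: 2 literal(s)
Clause 2: 3 literal(s)
Total = 5

5


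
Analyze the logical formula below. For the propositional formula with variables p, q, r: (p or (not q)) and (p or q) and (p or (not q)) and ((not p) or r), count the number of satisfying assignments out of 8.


Evaluate all 8 assignments for p, q, r:
p=0, q=0, r=0: 0
p=0, q=0, r=1: 0
p=0, q=1, r=0: 0
p=0, q=1, r=1: 0
p=1, q=0, r=0: 0
p=1, q=0, r=1: 1
p=1, q=1, r=0: 0
p=1, q=1, r=1: 1
Satisfying count = 2

2


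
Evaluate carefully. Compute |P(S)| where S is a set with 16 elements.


The power set of a set with n elements has 2^n elements.
|P(S)| = 2^16 = 65536

65536


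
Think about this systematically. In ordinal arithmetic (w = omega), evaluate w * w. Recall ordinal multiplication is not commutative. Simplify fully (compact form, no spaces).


Compute w * w.
Ordinal * is associative and left-distributive over +, but NOT commutative; for finite n>1, n*w = w but w*n stays w*n.
w * w = w^2 by definition.
Result = w^2

w^2


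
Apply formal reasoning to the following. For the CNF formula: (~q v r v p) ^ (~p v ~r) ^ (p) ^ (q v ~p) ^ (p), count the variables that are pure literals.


Check each variable for pure literal status:
p: mixed (not pure)
q: mixed (not pure)
r: mixed (not pure)
Pure literal count = 0

0


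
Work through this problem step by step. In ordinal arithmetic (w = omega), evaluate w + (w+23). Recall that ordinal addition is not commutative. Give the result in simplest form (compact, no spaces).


Compute w + (w+23).
Ordinal + is associative but NOT commutative; for finite n>0, n + w = w but w + n stays w+n.
w + (w+23) = (w+w) + 23 = w*2+23.
Result = w*2+23

w*2+23


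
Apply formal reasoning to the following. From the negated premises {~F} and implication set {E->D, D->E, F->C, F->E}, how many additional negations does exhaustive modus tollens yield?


Initial negated facts: {~F}
Apply modus tollens to closure:
  (no implication fires)
Final negated: {~F}
New negations: {(none)}
Count = 0

0


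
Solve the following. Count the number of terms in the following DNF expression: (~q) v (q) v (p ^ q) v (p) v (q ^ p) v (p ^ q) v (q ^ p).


A DNF formula is a disjunction of terms (conjunctions).
Terms are separated by v.
Counting the disjuncts: 7 terms.

7


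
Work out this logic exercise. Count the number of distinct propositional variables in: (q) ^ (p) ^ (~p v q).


Identify each variable that appears in the formula.
Variables found: p, q
Count = 2

2


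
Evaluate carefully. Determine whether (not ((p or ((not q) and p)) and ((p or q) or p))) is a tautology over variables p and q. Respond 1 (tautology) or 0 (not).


Check all 4 assignments:
p=0, q=0: 1
p=0, q=1: 1
p=1, q=0: 0
p=1, q=1: 0
Satisfying count = 2/4.
Tautology iff count = 4: no.

0


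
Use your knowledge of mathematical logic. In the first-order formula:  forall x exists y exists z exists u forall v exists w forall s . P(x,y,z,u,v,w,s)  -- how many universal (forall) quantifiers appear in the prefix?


Quantifier prefix: forall x exists y exists z exists u forall v exists w forall s
Mark each quantifier type:
  U E E E U E U
Universal count = 3, Existential count = 4
Asked for universal (forall) quantifiers: 3

3


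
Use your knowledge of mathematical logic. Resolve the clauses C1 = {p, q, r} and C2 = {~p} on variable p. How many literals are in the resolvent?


Remove p from C1 and ~p from C2.
C1 remainder: {q, r}
C2 remainder: {}
Union (resolvent): {q, r}
Resolvent has 2 literal(s).

2


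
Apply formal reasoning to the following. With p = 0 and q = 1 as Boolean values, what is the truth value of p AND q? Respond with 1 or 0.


p = 0, q = 1
Operation: p AND q
Evaluate: 0 AND 1 = 0

0


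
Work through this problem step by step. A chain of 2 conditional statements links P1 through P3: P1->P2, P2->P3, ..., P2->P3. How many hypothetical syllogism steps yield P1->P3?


With 2 implications in a chain connecting 3 propositions:
P1->P2, P2->P3, ..., P2->P3
Steps needed = (number of implications) - 1 = 2 - 1 = 1

1


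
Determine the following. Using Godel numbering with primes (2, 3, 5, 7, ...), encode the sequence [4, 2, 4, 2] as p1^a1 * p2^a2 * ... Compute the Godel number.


Encode each element as an exponent of the corresponding prime:
  2^4 = 16
  3^2 = 9
  5^4 = 625
  7^2 = 49
Product = 16 * 9 * 625 * 49 = 4410000

4410000


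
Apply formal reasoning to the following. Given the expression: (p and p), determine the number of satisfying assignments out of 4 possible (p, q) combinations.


Check all 4 assignments:
p=0, q=0: 0
p=0, q=1: 0
p=1, q=0: 1
p=1, q=1: 1
Count of True = 2

2


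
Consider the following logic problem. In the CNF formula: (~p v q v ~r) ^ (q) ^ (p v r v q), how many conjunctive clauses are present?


A CNF formula is a conjunction of clauses.
Clauses are separated by ^.
Counting the conjuncts: 3 clauses.

3


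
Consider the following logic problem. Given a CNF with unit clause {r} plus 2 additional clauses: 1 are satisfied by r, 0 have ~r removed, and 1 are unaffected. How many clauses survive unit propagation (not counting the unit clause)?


Satisfied (removed): 1
Shortened (remain): 0
Unchanged (remain): 1
Remaining = 0 + 1 = 1

1


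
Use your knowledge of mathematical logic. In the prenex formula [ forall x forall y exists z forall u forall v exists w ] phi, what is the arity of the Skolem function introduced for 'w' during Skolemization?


Quantifier prefix: forall x forall y exists z forall u forall v exists w
'w' is existentially quantified at position 6.
Universal variables preceding it: x, y, u, v
Skolem function arity = 4

4


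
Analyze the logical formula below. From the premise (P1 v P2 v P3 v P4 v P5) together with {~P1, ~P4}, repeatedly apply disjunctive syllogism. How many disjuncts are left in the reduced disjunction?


Original disjuncts (5): P1, P2, P3, P4, P5
Negated (eliminate): ~P1, ~P4
Remaining disjuncts: P2, P3, P5
Count = 5 - 2 = 3

3


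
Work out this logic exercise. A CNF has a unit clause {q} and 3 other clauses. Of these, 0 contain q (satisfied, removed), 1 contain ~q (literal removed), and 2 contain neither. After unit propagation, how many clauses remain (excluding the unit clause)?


Satisfied (removed): 0
Shortened (remain): 1
Unchanged (remain): 2
Remaining = 1 + 2 = 3

3


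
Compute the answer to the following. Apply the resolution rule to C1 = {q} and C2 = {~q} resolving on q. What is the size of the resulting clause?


Remove q from C1 and ~q from C2.
C1 remainder: {}
C2 remainder: {}
Union (resolvent): {} (empty clause)
Resolvent has 0 literal(s).

0


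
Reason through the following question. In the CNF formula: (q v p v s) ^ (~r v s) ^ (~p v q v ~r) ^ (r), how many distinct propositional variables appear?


Identify each variable that appears in the formula.
Variables found: p, q, r, s
Count = 4

4


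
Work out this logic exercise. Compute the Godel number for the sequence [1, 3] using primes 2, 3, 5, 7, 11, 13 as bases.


Encode each element as an exponent of the corresponding prime:
  2^1 = 2
  3^3 = 27
Product = 2 * 27 = 54

54


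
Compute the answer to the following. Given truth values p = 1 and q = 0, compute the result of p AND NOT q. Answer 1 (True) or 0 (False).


p = 1, q = 0
Operation: p AND NOT q
Evaluate: 1 AND NOT 0 = 1

1


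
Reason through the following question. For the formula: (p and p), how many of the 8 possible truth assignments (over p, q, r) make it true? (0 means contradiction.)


Check all 8 assignments:
p=0, q=0, r=0: 0
p=0, q=0, r=1: 0
p=0, q=1, r=0: 0
p=0, q=1, r=1: 0
p=1, q=0, r=0: 1
p=1, q=0, r=1: 1
p=1, q=1, r=0: 1
p=1, q=1, r=1: 1
Count of True = 4

4


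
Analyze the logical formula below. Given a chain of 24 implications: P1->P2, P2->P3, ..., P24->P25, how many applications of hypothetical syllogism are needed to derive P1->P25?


With 24 implications in a chain connecting 25 propositions:
P1->P2, P2->P3, ..., P24->P25
Steps needed = (number of implications) - 1 = 24 - 1 = 23

23


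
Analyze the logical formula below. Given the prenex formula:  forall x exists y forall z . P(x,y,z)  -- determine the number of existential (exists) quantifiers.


Quantifier prefix: forall x exists y forall z
Mark each quantifier type:
  U E U
Universal count = 2, Existential count = 1
Asked for existential (exists) quantifiers: 1

1


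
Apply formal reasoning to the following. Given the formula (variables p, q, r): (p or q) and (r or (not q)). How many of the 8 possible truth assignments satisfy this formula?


Evaluate all 8 assignments for p, q, r:
p=0, q=0, r=0: 0
p=0, q=0, r=1: 0
p=0, q=1, r=0: 0
p=0, q=1, r=1: 1
p=1, q=0, r=0: 1
p=1, q=0, r=1: 1
p=1, q=1, r=0: 0
p=1, q=1, r=1: 1
Satisfying count = 4

4


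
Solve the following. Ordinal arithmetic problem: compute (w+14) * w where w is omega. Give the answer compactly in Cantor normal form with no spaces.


Compute (w+14) * w.
Ordinal * is associative and left-distributive over +, but NOT commutative; for finite n>1, n*w = w but w*n stays w*n.
(w+14) * w = sup{(w+14)*k : k<w} = sup{w*k+14} = w^2 (the +14 tail is absorbed in the limit).
Result = w^2

w^2


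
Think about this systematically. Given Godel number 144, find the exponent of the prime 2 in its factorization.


Factorize 144 by dividing by 2 repeatedly.
Division steps: 2 divides 144 exactly 4 time(s).
Exponent of 2 = 4

4


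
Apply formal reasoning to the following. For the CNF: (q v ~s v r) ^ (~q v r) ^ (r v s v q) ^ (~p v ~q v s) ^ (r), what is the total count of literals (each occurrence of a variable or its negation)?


Counting literals in each clause:
Clause 1: 3 literal(s)
Clause 2: 2 literal(s)
Clause 3: 3 literal(s)
Clause 4: 3 literal(s)
Clause 5: 1 literal(s)
Total = 12

12


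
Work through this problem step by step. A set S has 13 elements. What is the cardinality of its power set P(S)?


The power set of a set with n elements has 2^n elements.
|P(S)| = 2^13 = 8192

8192


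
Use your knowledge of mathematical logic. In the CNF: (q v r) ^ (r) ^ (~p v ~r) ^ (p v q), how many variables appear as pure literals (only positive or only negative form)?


Check each variable for pure literal status:
p: mixed (not pure)
q: pure positive
r: mixed (not pure)
Pure literal count = 1

1


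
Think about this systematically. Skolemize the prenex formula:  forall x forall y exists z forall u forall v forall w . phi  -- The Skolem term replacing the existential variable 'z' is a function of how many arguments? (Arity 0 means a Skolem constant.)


Quantifier prefix: forall x forall y exists z forall u forall v forall w
'z' is existentially quantified at position 3.
Universal variables preceding it: x, y
Skolem function arity = 2

2


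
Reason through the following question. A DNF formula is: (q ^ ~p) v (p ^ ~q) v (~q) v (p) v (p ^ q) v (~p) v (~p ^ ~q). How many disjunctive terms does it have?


A DNF formula is a disjunction of terms (conjunctions).
Terms are separated by v.
Counting the disjuncts: 7 terms.

7


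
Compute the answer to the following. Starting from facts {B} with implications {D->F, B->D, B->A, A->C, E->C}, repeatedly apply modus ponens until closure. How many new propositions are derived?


Initial facts: {B}
Apply modus ponens to closure:
  B and B->D  =>  D
  B and B->A  =>  A
  A and A->C  =>  C
  D and D->F  =>  F
Final known: {A, B, C, D, F}
New propositions: {A, C, D, F}
Count = 4

4


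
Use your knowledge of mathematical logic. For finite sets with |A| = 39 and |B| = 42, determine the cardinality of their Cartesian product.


The Cartesian product A x B contains all ordered pairs (a, b).
|A x B| = |A| * |B| = 39 * 42 = 1638

1638


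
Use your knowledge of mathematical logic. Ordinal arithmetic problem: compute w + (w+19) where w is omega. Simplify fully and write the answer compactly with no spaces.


Compute w + (w+19).
Ordinal + is associative but NOT commutative; for finite n>0, n + w = w but w + n stays w+n.
w + (w+19) = (w+w) + 19 = w*2+19.
Result = w*2+19

w*2+19


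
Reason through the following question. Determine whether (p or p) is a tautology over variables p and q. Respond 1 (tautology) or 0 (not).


Check all 4 assignments:
p=0, q=0: 0
p=0, q=1: 0
p=1, q=0: 1
p=1, q=1: 1
Satisfying count = 2/4.
Tautology iff count = 4: no.

0


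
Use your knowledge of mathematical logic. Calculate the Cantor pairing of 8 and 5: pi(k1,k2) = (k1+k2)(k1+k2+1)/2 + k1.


k1 + k2 = 13
(k1+k2)(k1+k2+1)/2 = 13 * 14 / 2 = 91
pi = 91 + 8 = 99

99


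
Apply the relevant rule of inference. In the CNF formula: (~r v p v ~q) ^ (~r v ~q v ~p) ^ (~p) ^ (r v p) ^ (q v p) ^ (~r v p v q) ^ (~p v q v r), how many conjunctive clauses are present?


A CNF formula is a conjunction of clauses.
Clauses are separated by ^.
Counting the conjuncts: 7 clauses.

7


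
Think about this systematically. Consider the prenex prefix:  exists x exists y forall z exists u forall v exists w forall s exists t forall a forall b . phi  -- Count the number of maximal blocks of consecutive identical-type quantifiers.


Quantifier-type sequence: E E A E A E A E A A  (A=forall, E=exists)
Group into maximal same-type runs:
  Ex2 | Ax1 | Ex1 | Ax1 | Ex1 | Ax1 | Ex1 | Ax2
Number of blocks = 8

8


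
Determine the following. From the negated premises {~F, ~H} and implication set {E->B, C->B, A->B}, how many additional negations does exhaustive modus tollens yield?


Initial negated facts: {~F, ~H}
Apply modus tollens to closure:
  (no implication fires)
Final negated: {~F, ~H}
New negations: {(none)}
Count = 0

0


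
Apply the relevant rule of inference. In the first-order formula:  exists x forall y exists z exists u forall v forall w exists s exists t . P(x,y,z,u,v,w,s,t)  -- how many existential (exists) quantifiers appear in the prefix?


Quantifier prefix: exists x forall y exists z exists u forall v forall w exists s exists t
Mark each quantifier type:
  E U E E U U E E
Universal count = 3, Existential count = 5
Asked for existential (exists) quantifiers: 5

5


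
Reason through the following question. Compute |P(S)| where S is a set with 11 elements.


The power set of a set with n elements has 2^n elements.
|P(S)| = 2^11 = 2048

2048
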